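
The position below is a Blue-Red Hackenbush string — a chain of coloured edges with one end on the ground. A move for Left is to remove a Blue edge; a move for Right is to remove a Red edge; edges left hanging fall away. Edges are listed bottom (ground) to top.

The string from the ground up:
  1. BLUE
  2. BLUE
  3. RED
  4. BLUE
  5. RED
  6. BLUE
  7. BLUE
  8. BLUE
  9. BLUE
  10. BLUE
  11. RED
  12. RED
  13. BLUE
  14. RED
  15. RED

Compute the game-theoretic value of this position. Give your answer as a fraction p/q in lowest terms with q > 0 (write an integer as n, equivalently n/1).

14281/8192

step 1: add BLUE to get B; options L={ 0 } R={ · } -> 1
step 2: add BLUE to get BB; options L={ 0, 1 } R={ · } -> 2
step 3: add RED to get BBR; options L={ 0, 1 } R={ 2 } -> 3/2
step 4: add BLUE to get BBRB; options L={ 0, 1, 3/2 } R={ 2 } -> 7/4
step 5: add RED to get BBRBR; options L={ 0, 1, 3/2 } R={ 7/4, 2 } -> 13/8
step 6: add BLUE to get BBRBRB; options L={ 0, 1, 3/2, 13/8 } R={ 7/4, 2 } -> 27/16
step 7: add BLUE to get BBRBRBB; options L={ 0, 1, 3/2, 13/8, 27/16 } R={ 7/4, 2 } -> 55/32
step 8: add BLUE to get BBRBRBBB; options L={ 0, 1, 3/2, 13/8, 27/16, 55/32 } R={ 7/4, 2 } -> 111/64
step 9: add BLUE to get BBRBRBBBB; options L={ 0, 1, 3/2, 13/8, 27/16, 55/32, 111/64 } R={ 7/4, 2 } -> 223/128
step 10: add BLUE to get BBRBRBBBBB; options L={ 0, 1, 3/2, 13/8, 27/16, 55/32, 111/64, 223/128 } R={ 7/4, 2 } -> 447/256
step 11: add RED to get BBRBRBBBBBR; options L={ 0, 1, 3/2, 13/8, 27/16, 55/32, 111/64, 223/128 } R={ 447/256, 7/4, 2 } -> 893/512
step 12: add RED to get BBRBRBBBBBRR; options L={ 0, 1, 3/2, 13/8, 27/16, 55/32, 111/64, 223/128 } R={ 893/512, 447/256, 7/4, 2 } -> 1785/1024
step 13: add BLUE to get BBRBRBBBBBRRB; options L={ 0, 1, 3/2, 13/8, 27/16, 55/32, 111/64, 223/128, 1785/1024 } R={ 893/512, 447/256, 7/4, 2 } -> 3571/2048
step 14: add RED to get BBRBRBBBBBRRBR; options L={ 0, 1, 3/2, 13/8, 27/16, 55/32, 111/64, 223/128, 1785/1024 } R={ 3571/2048, 893/512, 447/256, 7/4, 2 } -> 7141/4096
step 15: add RED to get BBRBRBBBBBRRBRR; options L={ 0, 1, 3/2, 13/8, 27/16, 55/32, 111/64, 223/128, 1785/1024 } R={ 7141/4096, 3571/2048, 893/512, 447/256, 7/4, 2 } -> 14281/8192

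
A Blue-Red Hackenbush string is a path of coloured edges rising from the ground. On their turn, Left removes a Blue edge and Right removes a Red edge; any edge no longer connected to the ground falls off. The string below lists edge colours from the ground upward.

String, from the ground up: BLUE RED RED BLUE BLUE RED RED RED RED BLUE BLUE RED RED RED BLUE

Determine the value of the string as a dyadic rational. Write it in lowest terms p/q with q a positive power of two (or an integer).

6243/16384

v(B) = { 0 | ∅ } => 1
v(BR) = { 0 | 1 } => 1/2
v(BRR) = { 0 | 1/2 1 } => 1/4
v(BRRB) = { 0 1/4 | 1/2 1 } => 3/8
v(BRRBB) = { 0 1/4 3/8 | 1/2 1 } => 7/16
v(BRRBBR) = { 0 1/4 3/8 | 7/16 1/2 1 } => 13/32
v(BRRBBRR) = { 0 1/4 3/8 | 13/32 7/16 1/2 1 } => 25/64
v(BRRBBRRR) = { 0 1/4 3/8 | 25/64 13/32 7/16 1/2 1 } => 49/128
v(BRRBBRRRR) = { 0 1/4 3/8 | 49/128 25/64 13/32 7/16 1/2 1 } => 97/256
v(BRRBBRRRRB) = { 0 1/4 3/8 97/256 | 49/128 25/64 13/32 7/16 1/2 1 } => 195/512
v(BRRBBRRRRBB) = { 0 1/4 3/8 97/256 195/512 | 49/128 25/64 13/32 7/16 1/2 1 } => 391/1024
v(BRRBBRRRRBBR) = { 0 1/4 3/8 97/256 195/512 | 391/1024 49/128 25/64 13/32 7/16 1/2 1 } => 781/2048
v(BRRBBRRRRBBRR) = { 0 1/4 3/8 97/256 195/512 | 781/2048 391/1024 49/128 25/64 13/32 7/16 1/2 1 } => 1561/4096
v(BRRBBRRRRBBRRR) = { 0 1/4 3/8 97/256 195/512 | 1561/4096 781/2048 391/1024 49/128 25/64 13/32 7/16 1/2 1 } => 3121/8192
v(BRRBBRRRRBBRRRB) = { 0 1/4 3/8 97/256 195/512 3121/8192 | 1561/4096 781/2048 391/1024 49/128 25/64 13/32 7/16 1/2 1 } => 6243/16384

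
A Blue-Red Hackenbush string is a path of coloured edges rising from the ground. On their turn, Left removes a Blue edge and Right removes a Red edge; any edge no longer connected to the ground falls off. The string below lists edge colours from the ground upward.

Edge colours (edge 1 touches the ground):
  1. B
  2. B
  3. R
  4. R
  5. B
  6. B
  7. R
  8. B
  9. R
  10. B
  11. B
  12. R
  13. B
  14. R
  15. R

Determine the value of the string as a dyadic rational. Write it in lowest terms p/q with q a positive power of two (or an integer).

Build val(s[:k]) for k = 1..15, string s = B B R R B B R B R B B R B R R.
val_1 [B]  L=[0]  R=[—]  -> 1
val_2 [BB]  L=[0; 1]  R=[—]  -> 2
val_3 [BBR]  L=[0; 1]  R=[2]  -> 3/2
val_4 [BBRR]  L=[0; 1]  R=[3/2; 2]  -> 5/4
val_5 [BBRRB]  L=[0; 1; 5/4]  R=[3/2; 2]  -> 11/8
val_6 [BBRRBB]  L=[0; 1; 5/4; 11/8]  R=[3/2; 2]  -> 23/16
val_7 [BBRRBBR]  L=[0; 1; 5/4; 11/8]  R=[23/16; 3/2; 2]  -> 45/32
val_8 [BBRRBBRB]  L=[0; 1; 5/4; 11/8; 45/32]  R=[23/16; 3/2; 2]  -> 91/64
val_9 [BBRRBBRBR]  L=[0; 1; 5/4; 11/8; 45/32]  R=[91/64; 23/16; 3/2; 2]  -> 181/128
val_10 [BBRRBBRBRB]  L=[0; 1; 5/4; 11/8; 45/32; 181/128]  R=[91/64; 23/16; 3/2; 2]  -> 363/256
val_11 [BBRRBBRBRBB]  L=[0; 1; 5/4; 11/8; 45/32; 181/128; 363/256]  R=[91/64; 23/16; 3/2; 2]  -> 727/512
val_12 [BBRRBBRBRBBR]  L=[0; 1; 5/4; 11/8; 45/32; 181/128; 363/256]  R=[727/512; 91/64; 23/16; 3/2; 2]  -> 1453/1024
val_13 [BBRRBBRBRBBRB]  L=[0; 1; 5/4; 11/8; 45/32; 181/128; 363/256; 1453/1024]  R=[727/512; 91/64; 23/16; 3/2; 2]  -> 2907/2048
val_14 [BBRRBBRBRBBRBR]  L=[0; 1; 5/4; 11/8; 45/32; 181/128; 363/256; 1453/1024]  R=[2907/2048; 727/512; 91/64; 23/16; 3/2; 2]  -> 5813/4096
val_15 [BBRRBBRBRBBRBRR]  L=[0; 1; 5/4; 11/8; 45/32; 181/128; 363/256; 1453/1024]  R=[5813/4096; 2907/2048; 727/512; 91/64; 23/16; 3/2; 2]  -> 11625/8192

11625/8192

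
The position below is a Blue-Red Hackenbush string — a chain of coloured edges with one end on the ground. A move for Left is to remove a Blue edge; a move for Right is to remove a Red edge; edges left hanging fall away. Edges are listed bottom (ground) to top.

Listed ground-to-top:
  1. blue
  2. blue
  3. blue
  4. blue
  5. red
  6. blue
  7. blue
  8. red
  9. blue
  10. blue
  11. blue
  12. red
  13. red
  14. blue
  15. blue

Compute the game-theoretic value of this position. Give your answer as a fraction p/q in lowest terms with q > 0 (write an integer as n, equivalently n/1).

Prefix values for blue blue blue blue red blue blue red blue blue blue red red blue blue via {L|R} + simplicity:
b: Left { 0 }, Right { (no moves) } -> simplest 1
bb: Left { 0; 1 }, Right { (no moves) } -> simplest 2
bbb: Left { 0; 1; 2 }, Right { (no moves) } -> simplest 3
bbbb: Left { 0; 1; 2; 3 }, Right { (no moves) } -> simplest 4
bbbbr: Left { 0; 1; 2; 3 }, Right { 4 } -> simplest 7/2
bbbbrb: Left { 0; 1; 2; 3; 7/2 }, Right { 4 } -> simplest 15/4
bbbbrbb: Left { 0; 1; 2; 3; 7/2; 15/4 }, Right { 4 } -> simplest 31/8
bbbbrbbr: Left { 0; 1; 2; 3; 7/2; 15/4 }, Right { 31/8; 4 } -> simplest 61/16
bbbbrbbrb: Left { 0; 1; 2; 3; 7/2; 15/4; 61/16 }, Right { 31/8; 4 } -> simplest 123/32
bbbbrbbrbb: Left { 0; 1; 2; 3; 7/2; 15/4; 61/16; 123/32 }, Right { 31/8; 4 } -> simplest 247/64
bbbbrbbrbbb: Left { 0; 1; 2; 3; 7/2; 15/4; 61/16; 123/32; 247/64 }, Right { 31/8; 4 } -> simplest 495/128
bbbbrbbrbbbr: Left { 0; 1; 2; 3; 7/2; 15/4; 61/16; 123/32; 247/64 }, Right { 495/128; 31/8; 4 } -> simplest 989/256
bbbbrbbrbbbrr: Left { 0; 1; 2; 3; 7/2; 15/4; 61/16; 123/32; 247/64 }, Right { 989/256; 495/128; 31/8; 4 } -> simplest 1977/512
bbbbrbbrbbbrrb: Left { 0; 1; 2; 3; 7/2; 15/4; 61/16; 123/32; 247/64; 1977/512 }, Right { 989/256; 495/128; 31/8; 4 } -> simplest 3955/1024
bbbbrbbrbbbrrbb: Left { 0; 1; 2; 3; 7/2; 15/4; 61/16; 123/32; 247/64; 1977/512; 3955/1024 }, Right { 989/256; 495/128; 31/8; 4 } -> simplest 7911/2048

7911/2048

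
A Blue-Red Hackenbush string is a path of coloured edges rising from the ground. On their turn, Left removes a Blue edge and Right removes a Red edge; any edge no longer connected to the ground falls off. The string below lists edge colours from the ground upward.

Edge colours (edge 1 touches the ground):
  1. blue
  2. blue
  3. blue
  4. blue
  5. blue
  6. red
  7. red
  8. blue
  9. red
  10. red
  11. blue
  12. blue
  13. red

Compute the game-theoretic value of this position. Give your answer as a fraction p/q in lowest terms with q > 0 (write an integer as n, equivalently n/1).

1101/256

Build val(s[:k]) for k = 1..13, string s = blue blue blue blue blue red red blue red red blue blue red.
edge 1 of 13 (blue): { 0 | — } => 1
edge 2 of 13 (blue): { 0; 1 | — } => 2
edge 3 of 13 (blue): { 0; 1; 2 | — } => 3
edge 4 of 13 (blue): { 0; 1; 2; 3 | — } => 4
edge 5 of 13 (blue): { 0; 1; 2; 3; 4 | — } => 5
edge 6 of 13 (red): { 0; 1; 2; 3; 4 | 5 } => 9/2
edge 7 of 13 (red): { 0; 1; 2; 3; 4 | 9/2; 5 } => 17/4
edge 8 of 13 (blue): { 0; 1; 2; 3; 4; 17/4 | 9/2; 5 } => 35/8
edge 9 of 13 (red): { 0; 1; 2; 3; 4; 17/4 | 35/8; 9/2; 5 } => 69/16
edge 10 of 13 (red): { 0; 1; 2; 3; 4; 17/4 | 69/16; 35/8; 9/2; 5 } => 137/32
edge 11 of 13 (blue): { 0; 1; 2; 3; 4; 17/4; 137/32 | 69/16; 35/8; 9/2; 5 } => 275/64
edge 12 of 13 (blue): { 0; 1; 2; 3; 4; 17/4; 137/32; 275/64 | 69/16; 35/8; 9/2; 5 } => 551/128
edge 13 of 13 (red): { 0; 1; 2; 3; 4; 17/4; 137/32; 275/64 | 551/128; 69/16; 35/8; 9/2; 5 } => 1101/256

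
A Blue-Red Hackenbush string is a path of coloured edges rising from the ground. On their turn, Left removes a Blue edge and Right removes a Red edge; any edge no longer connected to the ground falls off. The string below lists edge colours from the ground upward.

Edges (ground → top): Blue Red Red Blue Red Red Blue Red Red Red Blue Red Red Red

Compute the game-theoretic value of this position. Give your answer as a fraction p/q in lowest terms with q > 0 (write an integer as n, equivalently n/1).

Prefix values for Blue Red Red Blue Red Red Blue Red Red Red Blue Red Red Red via {L|R} + simplicity:
edge 1 of 14 (Blue): { 0 | none } → 1
edge 2 of 14 (Red): { 0 | 1 } → 1/2
edge 3 of 14 (Red): { 0 | 1/2, 1 } → 1/4
edge 4 of 14 (Blue): { 0, 1/4 | 1/2, 1 } → 3/8
edge 5 of 14 (Red): { 0, 1/4 | 3/8, 1/2, 1 } → 5/16
edge 6 of 14 (Red): { 0, 1/4 | 5/16, 3/8, 1/2, 1 } → 9/32
edge 7 of 14 (Blue): { 0, 1/4, 9/32 | 5/16, 3/8, 1/2, 1 } → 19/64
edge 8 of 14 (Red): { 0, 1/4, 9/32 | 19/64, 5/16, 3/8, 1/2, 1 } → 37/128
edge 9 of 14 (Red): { 0, 1/4, 9/32 | 37/128, 19/64, 5/16, 3/8, 1/2, 1 } → 73/256
edge 10 of 14 (Red): { 0, 1/4, 9/32 | 73/256, 37/128, 19/64, 5/16, 3/8, 1/2, 1 } → 145/512
edge 11 of 14 (Blue): { 0, 1/4, 9/32, 145/512 | 73/256, 37/128, 19/64, 5/16, 3/8, 1/2, 1 } → 291/1024
edge 12 of 14 (Red): { 0, 1/4, 9/32, 145/512 | 291/1024, 73/256, 37/128, 19/64, 5/16, 3/8, 1/2, 1 } → 581/2048
edge 13 of 14 (Red): { 0, 1/4, 9/32, 145/512 | 581/2048, 291/1024, 73/256, 37/128, 19/64, 5/16, 3/8, 1/2, 1 } → 1161/4096
edge 14 of 14 (Red): { 0, 1/4, 9/32, 145/512 | 1161/4096, 581/2048, 291/1024, 73/256, 37/128, 19/64, 5/16, 3/8, 1/2, 1 } → 2321/8192

2321/8192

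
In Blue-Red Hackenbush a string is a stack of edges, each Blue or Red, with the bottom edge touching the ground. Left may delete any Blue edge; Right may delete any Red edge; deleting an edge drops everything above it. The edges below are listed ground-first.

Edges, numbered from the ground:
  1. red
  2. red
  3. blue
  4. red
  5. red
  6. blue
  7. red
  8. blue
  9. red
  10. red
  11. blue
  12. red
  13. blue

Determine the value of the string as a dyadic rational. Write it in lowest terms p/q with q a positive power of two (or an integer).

-3765/2048

g_1 [r]  L=[]  R=[0]  so -1
g_2 [rr]  L=[]  R=[-1 0]  so -2
g_3 [rrb]  L=[-2]  R=[-1 0]  so -3/2
g_4 [rrbr]  L=[-2]  R=[-3/2 -1 0]  so -7/4
g_5 [rrbrr]  L=[-2]  R=[-7/4 -3/2 -1 0]  so -15/8
g_6 [rrbrrb]  L=[-2 -15/8]  R=[-7/4 -3/2 -1 0]  so -29/16
g_7 [rrbrrbr]  L=[-2 -15/8]  R=[-29/16 -7/4 -3/2 -1 0]  so -59/32
g_8 [rrbrrbrb]  L=[-2 -15/8 -59/32]  R=[-29/16 -7/4 -3/2 -1 0]  so -117/64
g_9 [rrbrrbrbr]  L=[-2 -15/8 -59/32]  R=[-117/64 -29/16 -7/4 -3/2 -1 0]  so -235/128
g_10 [rrbrrbrbrr]  L=[-2 -15/8 -59/32]  R=[-235/128 -117/64 -29/16 -7/4 -3/2 -1 0]  so -471/256
g_11 [rrbrrbrbrrb]  L=[-2 -15/8 -59/32 -471/256]  R=[-235/128 -117/64 -29/16 -7/4 -3/2 -1 0]  so -941/512
g_12 [rrbrrbrbrrbr]  L=[-2 -15/8 -59/32 -471/256]  R=[-941/512 -235/128 -117/64 -29/16 -7/4 -3/2 -1 0]  so -1883/1024
g_13 [rrbrrbrbrrbrb]  L=[-2 -15/8 -59/32 -471/256 -1883/1024]  R=[-941/512 -235/128 -117/64 -29/16 -7/4 -3/2 -1 0]  so -3765/2048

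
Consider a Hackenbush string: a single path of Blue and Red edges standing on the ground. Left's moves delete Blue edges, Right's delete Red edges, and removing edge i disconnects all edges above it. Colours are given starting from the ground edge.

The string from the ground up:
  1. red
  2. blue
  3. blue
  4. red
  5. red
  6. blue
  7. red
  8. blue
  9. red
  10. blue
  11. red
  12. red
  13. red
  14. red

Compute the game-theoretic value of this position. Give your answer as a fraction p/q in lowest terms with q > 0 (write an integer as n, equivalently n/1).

-3423/8192

Build v(s[:k]) for k = 1..14, string s = red blue blue red red blue red blue red blue red red red red.
step 1: add red to get r; options L={ · } R={ 0 } -> -1
step 2: add blue to get rb; options L={ -1 } R={ 0 } -> -1/2
step 3: add blue to get rbb; options L={ -1; -1/2 } R={ 0 } -> -1/4
step 4: add red to get rbbr; options L={ -1; -1/2 } R={ -1/4; 0 } -> -3/8
step 5: add red to get rbbrr; options L={ -1; -1/2 } R={ -3/8; -1/4; 0 } -> -7/16
step 6: add blue to get rbbrrb; options L={ -1; -1/2; -7/16 } R={ -3/8; -1/4; 0 } -> -13/32
step 7: add red to get rbbrrbr; options L={ -1; -1/2; -7/16 } R={ -13/32; -3/8; -1/4; 0 } -> -27/64
step 8: add blue to get rbbrrbrb; options L={ -1; -1/2; -7/16; -27/64 } R={ -13/32; -3/8; -1/4; 0 } -> -53/128
step 9: add red to get rbbrrbrbr; options L={ -1; -1/2; -7/16; -27/64 } R={ -53/128; -13/32; -3/8; -1/4; 0 } -> -107/256
step 10: add blue to get rbbrrbrbrb; options L={ -1; -1/2; -7/16; -27/64; -107/256 } R={ -53/128; -13/32; -3/8; -1/4; 0 } -> -213/512
step 11: add red to get rbbrrbrbrbr; options L={ -1; -1/2; -7/16; -27/64; -107/256 } R={ -213/512; -53/128; -13/32; -3/8; -1/4; 0 } -> -427/1024
step 12: add red to get rbbrrbrbrbrr; options L={ -1; -1/2; -7/16; -27/64; -107/256 } R={ -427/1024; -213/512; -53/128; -13/32; -3/8; -1/4; 0 } -> -855/2048
step 13: add red to get rbbrrbrbrbrrr; options L={ -1; -1/2; -7/16; -27/64; -107/256 } R={ -855/2048; -427/1024; -213/512; -53/128; -13/32; -3/8; -1/4; 0 } -> -1711/4096
step 14: add red to get rbbrrbrbrbrrrr; options L={ -1; -1/2; -7/16; -27/64; -107/256 } R={ -1711/4096; -855/2048; -427/1024; -213/512; -53/128; -13/32; -3/8; -1/4; 0 } -> -3423/8192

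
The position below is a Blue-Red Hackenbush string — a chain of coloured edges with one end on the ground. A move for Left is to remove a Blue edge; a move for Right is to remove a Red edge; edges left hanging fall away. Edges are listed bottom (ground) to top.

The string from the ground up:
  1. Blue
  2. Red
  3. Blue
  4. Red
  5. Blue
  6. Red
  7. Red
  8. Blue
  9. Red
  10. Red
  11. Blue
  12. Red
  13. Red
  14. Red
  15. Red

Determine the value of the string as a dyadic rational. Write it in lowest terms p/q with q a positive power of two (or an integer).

10529/16384

B: Left { 0 }, Right { none } = simplest 1
BR: Left { 0 }, Right { 1 } = simplest 1/2
BRB: Left { 0 1/2 }, Right { 1 } = simplest 3/4
BRBR: Left { 0 1/2 }, Right { 3/4 1 } = simplest 5/8
BRBRB: Left { 0 1/2 5/8 }, Right { 3/4 1 } = simplest 11/16
BRBRBR: Left { 0 1/2 5/8 }, Right { 11/16 3/4 1 } = simplest 21/32
BRBRBRR: Left { 0 1/2 5/8 }, Right { 21/32 11/16 3/4 1 } = simplest 41/64
BRBRBRRB: Left { 0 1/2 5/8 41/64 }, Right { 21/32 11/16 3/4 1 } = simplest 83/128
BRBRBRRBR: Left { 0 1/2 5/8 41/64 }, Right { 83/128 21/32 11/16 3/4 1 } = simplest 165/256
BRBRBRRBRR: Left { 0 1/2 5/8 41/64 }, Right { 165/256 83/128 21/32 11/16 3/4 1 } = simplest 329/512
BRBRBRRBRRB: Left { 0 1/2 5/8 41/64 329/512 }, Right { 165/256 83/128 21/32 11/16 3/4 1 } = simplest 659/1024
BRBRBRRBRRBR: Left { 0 1/2 5/8 41/64 329/512 }, Right { 659/1024 165/256 83/128 21/32 11/16 3/4 1 } = simplest 1317/2048
BRBRBRRBRRBRR: Left { 0 1/2 5/8 41/64 329/512 }, Right { 1317/2048 659/1024 165/256 83/128 21/32 11/16 3/4 1 } = simplest 2633/4096
BRBRBRRBRRBRRR: Left { 0 1/2 5/8 41/64 329/512 }, Right { 2633/4096 1317/2048 659/1024 165/256 83/128 21/32 11/16 3/4 1 } = simplest 5265/8192
BRBRBRRBRRBRRRR: Left { 0 1/2 5/8 41/64 329/512 }, Right { 5265/8192 2633/4096 1317/2048 659/1024 165/256 83/128 21/32 11/16 3/4 1 } = simplest 10529/16384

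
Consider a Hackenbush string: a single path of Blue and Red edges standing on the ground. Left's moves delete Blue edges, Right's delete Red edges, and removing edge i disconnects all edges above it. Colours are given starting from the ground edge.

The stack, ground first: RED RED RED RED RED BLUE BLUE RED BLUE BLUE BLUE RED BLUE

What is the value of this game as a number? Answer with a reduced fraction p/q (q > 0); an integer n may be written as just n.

-1093/256

R: Left { none }, Right { 0 } so simplest -1
RR: Left { none }, Right { -1; 0 } so simplest -2
RRR: Left { none }, Right { -2; -1; 0 } so simplest -3
RRRR: Left { none }, Right { -3; -2; -1; 0 } so simplest -4
RRRRR: Left { none }, Right { -4; -3; -2; -1; 0 } so simplest -5
RRRRRB: Left { -5 }, Right { -4; -3; -2; -1; 0 } so simplest -9/2
RRRRRBB: Left { -5; -9/2 }, Right { -4; -3; -2; -1; 0 } so simplest -17/4
RRRRRBBR: Left { -5; -9/2 }, Right { -17/4; -4; -3; -2; -1; 0 } so simplest -35/8
RRRRRBBRB: Left { -5; -9/2; -35/8 }, Right { -17/4; -4; -3; -2; -1; 0 } so simplest -69/16
RRRRRBBRBB: Left { -5; -9/2; -35/8; -69/16 }, Right { -17/4; -4; -3; -2; -1; 0 } so simplest -137/32
RRRRRBBRBBB: Left { -5; -9/2; -35/8; -69/16; -137/32 }, Right { -17/4; -4; -3; -2; -1; 0 } so simplest -273/64
RRRRRBBRBBBR: Left { -5; -9/2; -35/8; -69/16; -137/32 }, Right { -273/64; -17/4; -4; -3; -2; -1; 0 } so simplest -547/128
RRRRRBBRBBBRB: Left { -5; -9/2; -35/8; -69/16; -137/32; -547/128 }, Right { -273/64; -17/4; -4; -3; -2; -1; 0 } so simplest -1093/256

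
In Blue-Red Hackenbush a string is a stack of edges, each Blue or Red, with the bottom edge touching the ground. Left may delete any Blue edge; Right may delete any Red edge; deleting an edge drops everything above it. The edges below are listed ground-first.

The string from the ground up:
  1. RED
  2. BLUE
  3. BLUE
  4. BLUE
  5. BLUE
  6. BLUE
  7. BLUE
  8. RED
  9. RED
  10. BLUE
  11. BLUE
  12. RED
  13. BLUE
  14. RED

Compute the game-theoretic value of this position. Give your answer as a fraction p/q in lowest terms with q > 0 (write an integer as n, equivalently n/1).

Build g(s[:k]) for k = 1..14, string s = RED BLUE BLUE BLUE BLUE BLUE BLUE RED RED BLUE BLUE RED BLUE RED.
R: Left { · }, Right { 0 } → simplest -1
RB: Left { -1 }, Right { 0 } → simplest -1/2
RBB: Left { -1,-1/2 }, Right { 0 } → simplest -1/4
RBBB: Left { -1,-1/2,-1/4 }, Right { 0 } → simplest -1/8
RBBBB: Left { -1,-1/2,-1/4,-1/8 }, Right { 0 } → simplest -1/16
RBBBBB: Left { -1,-1/2,-1/4,-1/8,-1/16 }, Right { 0 } → simplest -1/32
RBBBBBB: Left { -1,-1/2,-1/4,-1/8,-1/16,-1/32 }, Right { 0 } → simplest -1/64
RBBBBBBR: Left { -1,-1/2,-1/4,-1/8,-1/16,-1/32 }, Right { -1/64,0 } → simplest -3/128
RBBBBBBRR: Left { -1,-1/2,-1/4,-1/8,-1/16,-1/32 }, Right { -3/128,-1/64,0 } → simplest -7/256
RBBBBBBRRB: Left { -1,-1/2,-1/4,-1/8,-1/16,-1/32,-7/256 }, Right { -3/128,-1/64,0 } → simplest -13/512
RBBBBBBRRBB: Left { -1,-1/2,-1/4,-1/8,-1/16,-1/32,-7/256,-13/512 }, Right { -3/128,-1/64,0 } → simplest -25/1024
RBBBBBBRRBBR: Left { -1,-1/2,-1/4,-1/8,-1/16,-1/32,-7/256,-13/512 }, Right { -25/1024,-3/128,-1/64,0 } → simplest -51/2048
RBBBBBBRRBBRB: Left { -1,-1/2,-1/4,-1/8,-1/16,-1/32,-7/256,-13/512,-51/2048 }, Right { -25/1024,-3/128,-1/64,0 } → simplest -101/4096
RBBBBBBRRBBRBR: Left { -1,-1/2,-1/4,-1/8,-1/16,-1/32,-7/256,-13/512,-51/2048 }, Right { -101/4096,-25/1024,-3/128,-1/64,0 } → simplest -203/8192

-203/8192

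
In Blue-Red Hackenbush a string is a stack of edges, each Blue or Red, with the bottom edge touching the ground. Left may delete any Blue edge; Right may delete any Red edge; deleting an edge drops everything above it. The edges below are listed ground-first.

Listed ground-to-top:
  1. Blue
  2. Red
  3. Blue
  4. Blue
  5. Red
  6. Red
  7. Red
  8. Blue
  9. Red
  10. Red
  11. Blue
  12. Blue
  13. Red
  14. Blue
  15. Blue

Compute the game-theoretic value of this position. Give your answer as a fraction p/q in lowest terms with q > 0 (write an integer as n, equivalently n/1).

B: Left { 0 }, Right { — } — simplest 1
BR: Left { 0 }, Right { 1 } — simplest 1/2
BRB: Left { 0; 1/2 }, Right { 1 } — simplest 3/4
BRBB: Left { 0; 1/2; 3/4 }, Right { 1 } — simplest 7/8
BRBBR: Left { 0; 1/2; 3/4 }, Right { 7/8; 1 } — simplest 13/16
BRBBRR: Left { 0; 1/2; 3/4 }, Right { 13/16; 7/8; 1 } — simplest 25/32
BRBBRRR: Left { 0; 1/2; 3/4 }, Right { 25/32; 13/16; 7/8; 1 } — simplest 49/64
BRBBRRRB: Left { 0; 1/2; 3/4; 49/64 }, Right { 25/32; 13/16; 7/8; 1 } — simplest 99/128
BRBBRRRBR: Left { 0; 1/2; 3/4; 49/64 }, Right { 99/128; 25/32; 13/16; 7/8; 1 } — simplest 197/256
BRBBRRRBRR: Left { 0; 1/2; 3/4; 49/64 }, Right { 197/256; 99/128; 25/32; 13/16; 7/8; 1 } — simplest 393/512
BRBBRRRBRRB: Left { 0; 1/2; 3/4; 49/64; 393/512 }, Right { 197/256; 99/128; 25/32; 13/16; 7/8; 1 } — simplest 787/1024
BRBBRRRBRRBB: Left { 0; 1/2; 3/4; 49/64; 393/512; 787/1024 }, Right { 197/256; 99/128; 25/32; 13/16; 7/8; 1 } — simplest 1575/2048
BRBBRRRBRRBBR: Left { 0; 1/2; 3/4; 49/64; 393/512; 787/1024 }, Right { 1575/2048; 197/256; 99/128; 25/32; 13/16; 7/8; 1 } — simplest 3149/4096
BRBBRRRBRRBBRB: Left { 0; 1/2; 3/4; 49/64; 393/512; 787/1024; 3149/4096 }, Right { 1575/2048; 197/256; 99/128; 25/32; 13/16; 7/8; 1 } — simplest 6299/8192
BRBBRRRBRRBBRBB: Left { 0; 1/2; 3/4; 49/64; 393/512; 787/1024; 3149/4096; 6299/8192 }, Right { 1575/2048; 197/256; 99/128; 25/32; 13/16; 7/8; 1 } — simplest 12599/16384

12599/16384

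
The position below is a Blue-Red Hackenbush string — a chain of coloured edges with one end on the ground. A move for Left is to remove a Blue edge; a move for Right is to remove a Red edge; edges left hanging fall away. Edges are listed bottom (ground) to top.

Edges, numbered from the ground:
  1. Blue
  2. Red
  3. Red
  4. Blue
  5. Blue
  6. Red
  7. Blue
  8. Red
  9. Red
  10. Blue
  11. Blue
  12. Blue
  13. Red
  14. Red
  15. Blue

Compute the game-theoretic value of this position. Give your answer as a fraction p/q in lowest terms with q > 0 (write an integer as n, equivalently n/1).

6771/16384

edge 1 of 15 (Blue): { 0 | (no moves) } = 1
edge 2 of 15 (Red): { 0 | 1 } = 1/2
edge 3 of 15 (Red): { 0 | 1/2,1 } = 1/4
edge 4 of 15 (Blue): { 0,1/4 | 1/2,1 } = 3/8
edge 5 of 15 (Blue): { 0,1/4,3/8 | 1/2,1 } = 7/16
edge 6 of 15 (Red): { 0,1/4,3/8 | 7/16,1/2,1 } = 13/32
edge 7 of 15 (Blue): { 0,1/4,3/8,13/32 | 7/16,1/2,1 } = 27/64
edge 8 of 15 (Red): { 0,1/4,3/8,13/32 | 27/64,7/16,1/2,1 } = 53/128
edge 9 of 15 (Red): { 0,1/4,3/8,13/32 | 53/128,27/64,7/16,1/2,1 } = 105/256
edge 10 of 15 (Blue): { 0,1/4,3/8,13/32,105/256 | 53/128,27/64,7/16,1/2,1 } = 211/512
edge 11 of 15 (Blue): { 0,1/4,3/8,13/32,105/256,211/512 | 53/128,27/64,7/16,1/2,1 } = 423/1024
edge 12 of 15 (Blue): { 0,1/4,3/8,13/32,105/256,211/512,423/1024 | 53/128,27/64,7/16,1/2,1 } = 847/2048
edge 13 of 15 (Red): { 0,1/4,3/8,13/32,105/256,211/512,423/1024 | 847/2048,53/128,27/64,7/16,1/2,1 } = 1693/4096
edge 14 of 15 (Red): { 0,1/4,3/8,13/32,105/256,211/512,423/1024 | 1693/4096,847/2048,53/128,27/64,7/16,1/2,1 } = 3385/8192
edge 15 of 15 (Blue): { 0,1/4,3/8,13/32,105/256,211/512,423/1024,3385/8192 | 1693/4096,847/2048,53/128,27/64,7/16,1/2,1 } = 6771/16384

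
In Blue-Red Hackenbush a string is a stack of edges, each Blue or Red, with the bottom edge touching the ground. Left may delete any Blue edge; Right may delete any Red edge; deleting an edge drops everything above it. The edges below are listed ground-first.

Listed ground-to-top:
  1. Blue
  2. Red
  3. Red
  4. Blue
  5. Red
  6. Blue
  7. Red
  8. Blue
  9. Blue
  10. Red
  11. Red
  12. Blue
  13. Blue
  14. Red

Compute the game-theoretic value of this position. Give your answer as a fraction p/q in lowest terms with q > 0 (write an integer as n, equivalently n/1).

edge 1 of 14 (Blue): { 0 | (no moves) } = 1
edge 2 of 14 (Red): { 0 | 1 } = 1/2
edge 3 of 14 (Red): { 0 | 1/2; 1 } = 1/4
edge 4 of 14 (Blue): { 0; 1/4 | 1/2; 1 } = 3/8
edge 5 of 14 (Red): { 0; 1/4 | 3/8; 1/2; 1 } = 5/16
edge 6 of 14 (Blue): { 0; 1/4; 5/16 | 3/8; 1/2; 1 } = 11/32
edge 7 of 14 (Red): { 0; 1/4; 5/16 | 11/32; 3/8; 1/2; 1 } = 21/64
edge 8 of 14 (Blue): { 0; 1/4; 5/16; 21/64 | 11/32; 3/8; 1/2; 1 } = 43/128
edge 9 of 14 (Blue): { 0; 1/4; 5/16; 21/64; 43/128 | 11/32; 3/8; 1/2; 1 } = 87/256
edge 10 of 14 (Red): { 0; 1/4; 5/16; 21/64; 43/128 | 87/256; 11/32; 3/8; 1/2; 1 } = 173/512
edge 11 of 14 (Red): { 0; 1/4; 5/16; 21/64; 43/128 | 173/512; 87/256; 11/32; 3/8; 1/2; 1 } = 345/1024
edge 12 of 14 (Blue): { 0; 1/4; 5/16; 21/64; 43/128; 345/1024 | 173/512; 87/256; 11/32; 3/8; 1/2; 1 } = 691/2048
edge 13 of 14 (Blue): { 0; 1/4; 5/16; 21/64; 43/128; 345/1024; 691/2048 | 173/512; 87/256; 11/32; 3/8; 1/2; 1 } = 1383/4096
edge 14 of 14 (Red): { 0; 1/4; 5/16; 21/64; 43/128; 345/1024; 691/2048 | 1383/4096; 173/512; 87/256; 11/32; 3/8; 1/2; 1 } = 2765/8192

2765/8192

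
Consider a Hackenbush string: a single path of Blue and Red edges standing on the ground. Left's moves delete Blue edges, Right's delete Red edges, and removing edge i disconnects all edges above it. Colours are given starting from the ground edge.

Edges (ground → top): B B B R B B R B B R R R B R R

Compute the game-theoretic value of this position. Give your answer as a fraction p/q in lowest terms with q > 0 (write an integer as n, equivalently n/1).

11657/4096

value(B) = { 0 | (no moves) } => 1
value(BB) = { 0; 1 | (no moves) } => 2
value(BBB) = { 0; 1; 2 | (no moves) } => 3
value(BBBR) = { 0; 1; 2 | 3 } => 5/2
value(BBBRB) = { 0; 1; 2; 5/2 | 3 } => 11/4
value(BBBRBB) = { 0; 1; 2; 5/2; 11/4 | 3 } => 23/8
value(BBBRBBR) = { 0; 1; 2; 5/2; 11/4 | 23/8; 3 } => 45/16
value(BBBRBBRB) = { 0; 1; 2; 5/2; 11/4; 45/16 | 23/8; 3 } => 91/32
value(BBBRBBRBB) = { 0; 1; 2; 5/2; 11/4; 45/16; 91/32 | 23/8; 3 } => 183/64
value(BBBRBBRBBR) = { 0; 1; 2; 5/2; 11/4; 45/16; 91/32 | 183/64; 23/8; 3 } => 365/128
value(BBBRBBRBBRR) = { 0; 1; 2; 5/2; 11/4; 45/16; 91/32 | 365/128; 183/64; 23/8; 3 } => 729/256
value(BBBRBBRBBRRR) = { 0; 1; 2; 5/2; 11/4; 45/16; 91/32 | 729/256; 365/128; 183/64; 23/8; 3 } => 1457/512
value(BBBRBBRBBRRRB) = { 0; 1; 2; 5/2; 11/4; 45/16; 91/32; 1457/512 | 729/256; 365/128; 183/64; 23/8; 3 } => 2915/1024
value(BBBRBBRBBRRRBR) = { 0; 1; 2; 5/2; 11/4; 45/16; 91/32; 1457/512 | 2915/1024; 729/256; 365/128; 183/64; 23/8; 3 } => 5829/2048
value(BBBRBBRBBRRRBRR) = { 0; 1; 2; 5/2; 11/4; 45/16; 91/32; 1457/512 | 5829/2048; 2915/1024; 729/256; 365/128; 183/64; 23/8; 3 } => 11657/4096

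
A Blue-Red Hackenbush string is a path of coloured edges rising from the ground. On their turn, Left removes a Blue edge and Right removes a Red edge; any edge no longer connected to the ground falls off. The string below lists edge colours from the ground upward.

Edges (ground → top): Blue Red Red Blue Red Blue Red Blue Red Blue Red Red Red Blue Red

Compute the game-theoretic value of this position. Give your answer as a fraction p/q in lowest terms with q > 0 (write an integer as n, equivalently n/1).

5445/16384

Build G(s[:k]) for k = 1..15, string s = Blue Red Red Blue Red Blue Red Blue Red Blue Red Red Red Blue Red.
step 1: add Blue to get B; options L={ 0 } R={ · } gives 1
step 2: add Red to get BR; options L={ 0 } R={ 1 } gives 1/2
step 3: add Red to get BRR; options L={ 0 } R={ 1/2,1 } gives 1/4
step 4: add Blue to get BRRB; options L={ 0,1/4 } R={ 1/2,1 } gives 3/8
step 5: add Red to get BRRBR; options L={ 0,1/4 } R={ 3/8,1/2,1 } gives 5/16
step 6: add Blue to get BRRBRB; options L={ 0,1/4,5/16 } R={ 3/8,1/2,1 } gives 11/32
step 7: add Red to get BRRBRBR; options L={ 0,1/4,5/16 } R={ 11/32,3/8,1/2,1 } gives 21/64
step 8: add Blue to get BRRBRBRB; options L={ 0,1/4,5/16,21/64 } R={ 11/32,3/8,1/2,1 } gives 43/128
step 9: add Red to get BRRBRBRBR; options L={ 0,1/4,5/16,21/64 } R={ 43/128,11/32,3/8,1/2,1 } gives 85/256
step 10: add Blue to get BRRBRBRBRB; options L={ 0,1/4,5/16,21/64,85/256 } R={ 43/128,11/32,3/8,1/2,1 } gives 171/512
step 11: add Red to get BRRBRBRBRBR; options L={ 0,1/4,5/16,21/64,85/256 } R={ 171/512,43/128,11/32,3/8,1/2,1 } gives 341/1024
step 12: add Red to get BRRBRBRBRBRR; options L={ 0,1/4,5/16,21/64,85/256 } R={ 341/1024,171/512,43/128,11/32,3/8,1/2,1 } gives 681/2048
step 13: add Red to get BRRBRBRBRBRRR; options L={ 0,1/4,5/16,21/64,85/256 } R={ 681/2048,341/1024,171/512,43/128,11/32,3/8,1/2,1 } gives 1361/4096
step 14: add Blue to get BRRBRBRBRBRRRB; options L={ 0,1/4,5/16,21/64,85/256,1361/4096 } R={ 681/2048,341/1024,171/512,43/128,11/32,3/8,1/2,1 } gives 2723/8192
step 15: add Red to get BRRBRBRBRBRRRBR; options L={ 0,1/4,5/16,21/64,85/256,1361/4096 } R={ 2723/8192,681/2048,341/1024,171/512,43/128,11/32,3/8,1/2,1 } gives 5445/16384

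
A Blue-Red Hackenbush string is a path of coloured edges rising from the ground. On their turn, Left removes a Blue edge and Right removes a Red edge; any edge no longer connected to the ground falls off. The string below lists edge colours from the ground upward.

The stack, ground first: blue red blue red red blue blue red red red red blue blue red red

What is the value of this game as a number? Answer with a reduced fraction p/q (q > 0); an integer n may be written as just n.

Recurse on prefixes of the 15-edge string blue red blue red red blue blue red red red red blue blue red red:
step 1: add blue to get b; options L={ 0 } R={ (no moves) } => 1
step 2: add red to get br; options L={ 0 } R={ 1 } => 1/2
step 3: add blue to get brb; options L={ 0,1/2 } R={ 1 } => 3/4
step 4: add red to get brbr; options L={ 0,1/2 } R={ 3/4,1 } => 5/8
step 5: add red to get brbrr; options L={ 0,1/2 } R={ 5/8,3/4,1 } => 9/16
step 6: add blue to get brbrrb; options L={ 0,1/2,9/16 } R={ 5/8,3/4,1 } => 19/32
step 7: add blue to get brbrrbb; options L={ 0,1/2,9/16,19/32 } R={ 5/8,3/4,1 } => 39/64
step 8: add red to get brbrrbbr; options L={ 0,1/2,9/16,19/32 } R={ 39/64,5/8,3/4,1 } => 77/128
step 9: add red to get brbrrbbrr; options L={ 0,1/2,9/16,19/32 } R={ 77/128,39/64,5/8,3/4,1 } => 153/256
step 10: add red to get brbrrbbrrr; options L={ 0,1/2,9/16,19/32 } R={ 153/256,77/128,39/64,5/8,3/4,1 } => 305/512
step 11: add red to get brbrrbbrrrr; options L={ 0,1/2,9/16,19/32 } R={ 305/512,153/256,77/128,39/64,5/8,3/4,1 } => 609/1024
step 12: add blue to get brbrrbbrrrrb; options L={ 0,1/2,9/16,19/32,609/1024 } R={ 305/512,153/256,77/128,39/64,5/8,3/4,1 } => 1219/2048
step 13: add blue to get brbrrbbrrrrbb; options L={ 0,1/2,9/16,19/32,609/1024,1219/2048 } R={ 305/512,153/256,77/128,39/64,5/8,3/4,1 } => 2439/4096
step 14: add red to get brbrrbbrrrrbbr; options L={ 0,1/2,9/16,19/32,609/1024,1219/2048 } R={ 2439/4096,305/512,153/256,77/128,39/64,5/8,3/4,1 } => 4877/8192
step 15: add red to get brbrrbbrrrrbbrr; options L={ 0,1/2,9/16,19/32,609/1024,1219/2048 } R={ 4877/8192,2439/4096,305/512,153/256,77/128,39/64,5/8,3/4,1 } => 9753/16384

9753/16384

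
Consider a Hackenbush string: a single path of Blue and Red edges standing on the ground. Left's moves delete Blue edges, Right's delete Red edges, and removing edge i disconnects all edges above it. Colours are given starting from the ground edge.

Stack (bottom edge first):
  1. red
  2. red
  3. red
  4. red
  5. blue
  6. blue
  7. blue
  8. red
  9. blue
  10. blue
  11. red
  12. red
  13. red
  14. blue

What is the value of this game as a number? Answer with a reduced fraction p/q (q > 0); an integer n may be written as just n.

g_1 [r]  L=[]  R=[0]  → -1
g_2 [rr]  L=[]  R=[-1; 0]  → -2
g_3 [rrr]  L=[]  R=[-2; -1; 0]  → -3
g_4 [rrrr]  L=[]  R=[-3; -2; -1; 0]  → -4
g_5 [rrrrb]  L=[-4]  R=[-3; -2; -1; 0]  → -7/2
g_6 [rrrrbb]  L=[-4; -7/2]  R=[-3; -2; -1; 0]  → -13/4
g_7 [rrrrbbb]  L=[-4; -7/2; -13/4]  R=[-3; -2; -1; 0]  → -25/8
g_8 [rrrrbbbr]  L=[-4; -7/2; -13/4]  R=[-25/8; -3; -2; -1; 0]  → -51/16
g_9 [rrrrbbbrb]  L=[-4; -7/2; -13/4; -51/16]  R=[-25/8; -3; -2; -1; 0]  → -101/32
g_10 [rrrrbbbrbb]  L=[-4; -7/2; -13/4; -51/16; -101/32]  R=[-25/8; -3; -2; -1; 0]  → -201/64
g_11 [rrrrbbbrbbr]  L=[-4; -7/2; -13/4; -51/16; -101/32]  R=[-201/64; -25/8; -3; -2; -1; 0]  → -403/128
g_12 [rrrrbbbrbbrr]  L=[-4; -7/2; -13/4; -51/16; -101/32]  R=[-403/128; -201/64; -25/8; -3; -2; -1; 0]  → -807/256
g_13 [rrrrbbbrbbrrr]  L=[-4; -7/2; -13/4; -51/16; -101/32]  R=[-807/256; -403/128; -201/64; -25/8; -3; -2; -1; 0]  → -1615/512
g_14 [rrrrbbbrbbrrrb]  L=[-4; -7/2; -13/4; -51/16; -101/32; -1615/512]  R=[-807/256; -403/128; -201/64; -25/8; -3; -2; -1; 0]  → -3229/1024

-3229/1024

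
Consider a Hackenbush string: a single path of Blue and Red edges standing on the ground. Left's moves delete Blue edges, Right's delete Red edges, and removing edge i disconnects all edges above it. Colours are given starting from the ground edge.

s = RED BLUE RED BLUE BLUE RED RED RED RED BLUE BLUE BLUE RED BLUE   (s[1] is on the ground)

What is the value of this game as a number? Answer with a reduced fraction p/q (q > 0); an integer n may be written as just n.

-5061/8192

G_1 [R]  L=[]  R=[0]  — -1
G_2 [RB]  L=[-1]  R=[0]  — -1/2
G_3 [RBR]  L=[-1]  R=[-1/2 0]  — -3/4
G_4 [RBRB]  L=[-1 -3/4]  R=[-1/2 0]  — -5/8
G_5 [RBRBB]  L=[-1 -3/4 -5/8]  R=[-1/2 0]  — -9/16
G_6 [RBRBBR]  L=[-1 -3/4 -5/8]  R=[-9/16 -1/2 0]  — -19/32
G_7 [RBRBBRR]  L=[-1 -3/4 -5/8]  R=[-19/32 -9/16 -1/2 0]  — -39/64
G_8 [RBRBBRRR]  L=[-1 -3/4 -5/8]  R=[-39/64 -19/32 -9/16 -1/2 0]  — -79/128
G_9 [RBRBBRRRR]  L=[-1 -3/4 -5/8]  R=[-79/128 -39/64 -19/32 -9/16 -1/2 0]  — -159/256
G_10 [RBRBBRRRRB]  L=[-1 -3/4 -5/8 -159/256]  R=[-79/128 -39/64 -19/32 -9/16 -1/2 0]  — -317/512
G_11 [RBRBBRRRRBB]  L=[-1 -3/4 -5/8 -159/256 -317/512]  R=[-79/128 -39/64 -19/32 -9/16 -1/2 0]  — -633/1024
G_12 [RBRBBRRRRBBB]  L=[-1 -3/4 -5/8 -159/256 -317/512 -633/1024]  R=[-79/128 -39/64 -19/32 -9/16 -1/2 0]  — -1265/2048
G_13 [RBRBBRRRRBBBR]  L=[-1 -3/4 -5/8 -159/256 -317/512 -633/1024]  R=[-1265/2048 -79/128 -39/64 -19/32 -9/16 -1/2 0]  — -2531/4096
G_14 [RBRBBRRRRBBBRB]  L=[-1 -3/4 -5/8 -159/256 -317/512 -633/1024 -2531/4096]  R=[-1265/2048 -79/128 -39/64 -19/32 -9/16 -1/2 0]  — -5061/8192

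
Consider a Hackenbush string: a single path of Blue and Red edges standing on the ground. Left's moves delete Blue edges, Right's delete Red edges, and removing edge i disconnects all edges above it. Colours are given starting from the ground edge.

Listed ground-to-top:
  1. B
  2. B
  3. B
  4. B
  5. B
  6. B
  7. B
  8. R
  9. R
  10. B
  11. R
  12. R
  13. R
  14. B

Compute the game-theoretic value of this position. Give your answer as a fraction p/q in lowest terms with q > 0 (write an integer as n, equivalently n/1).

val_1 [B]  L=[0]  R=[(no moves)]  so 1
val_2 [BB]  L=[0,1]  R=[(no moves)]  so 2
val_3 [BBB]  L=[0,1,2]  R=[(no moves)]  so 3
val_4 [BBBB]  L=[0,1,2,3]  R=[(no moves)]  so 4
val_5 [BBBBB]  L=[0,1,2,3,4]  R=[(no moves)]  so 5
val_6 [BBBBBB]  L=[0,1,2,3,4,5]  R=[(no moves)]  so 6
val_7 [BBBBBBB]  L=[0,1,2,3,4,5,6]  R=[(no moves)]  so 7
val_8 [BBBBBBBR]  L=[0,1,2,3,4,5,6]  R=[7]  so 13/2
val_9 [BBBBBBBRR]  L=[0,1,2,3,4,5,6]  R=[13/2,7]  so 25/4
val_10 [BBBBBBBRRB]  L=[0,1,2,3,4,5,6,25/4]  R=[13/2,7]  so 51/8
val_11 [BBBBBBBRRBR]  L=[0,1,2,3,4,5,6,25/4]  R=[51/8,13/2,7]  so 101/16
val_12 [BBBBBBBRRBRR]  L=[0,1,2,3,4,5,6,25/4]  R=[101/16,51/8,13/2,7]  so 201/32
val_13 [BBBBBBBRRBRRR]  L=[0,1,2,3,4,5,6,25/4]  R=[201/32,101/16,51/8,13/2,7]  so 401/64
val_14 [BBBBBBBRRBRRRB]  L=[0,1,2,3,4,5,6,25/4,401/64]  R=[201/32,101/16,51/8,13/2,7]  so 803/128

803/128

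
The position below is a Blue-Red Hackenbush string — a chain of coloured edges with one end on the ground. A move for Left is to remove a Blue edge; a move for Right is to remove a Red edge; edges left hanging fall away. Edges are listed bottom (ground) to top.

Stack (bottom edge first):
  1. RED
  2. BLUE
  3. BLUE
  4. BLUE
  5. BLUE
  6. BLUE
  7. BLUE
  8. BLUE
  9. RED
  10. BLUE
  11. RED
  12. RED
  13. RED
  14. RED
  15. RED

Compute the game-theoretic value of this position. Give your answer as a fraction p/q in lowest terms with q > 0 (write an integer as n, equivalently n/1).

-191/16384

val_1 [R]  L=[·]  R=[0]  => -1
val_2 [RB]  L=[-1]  R=[0]  => -1/2
val_3 [RBB]  L=[-1,-1/2]  R=[0]  => -1/4
val_4 [RBBB]  L=[-1,-1/2,-1/4]  R=[0]  => -1/8
val_5 [RBBBB]  L=[-1,-1/2,-1/4,-1/8]  R=[0]  => -1/16
val_6 [RBBBBB]  L=[-1,-1/2,-1/4,-1/8,-1/16]  R=[0]  => -1/32
val_7 [RBBBBBB]  L=[-1,-1/2,-1/4,-1/8,-1/16,-1/32]  R=[0]  => -1/64
val_8 [RBBBBBBB]  L=[-1,-1/2,-1/4,-1/8,-1/16,-1/32,-1/64]  R=[0]  => -1/128
val_9 [RBBBBBBBR]  L=[-1,-1/2,-1/4,-1/8,-1/16,-1/32,-1/64]  R=[-1/128,0]  => -3/256
val_10 [RBBBBBBBRB]  L=[-1,-1/2,-1/4,-1/8,-1/16,-1/32,-1/64,-3/256]  R=[-1/128,0]  => -5/512
val_11 [RBBBBBBBRBR]  L=[-1,-1/2,-1/4,-1/8,-1/16,-1/32,-1/64,-3/256]  R=[-5/512,-1/128,0]  => -11/1024
val_12 [RBBBBBBBRBRR]  L=[-1,-1/2,-1/4,-1/8,-1/16,-1/32,-1/64,-3/256]  R=[-11/1024,-5/512,-1/128,0]  => -23/2048
val_13 [RBBBBBBBRBRRR]  L=[-1,-1/2,-1/4,-1/8,-1/16,-1/32,-1/64,-3/256]  R=[-23/2048,-11/1024,-5/512,-1/128,0]  => -47/4096
val_14 [RBBBBBBBRBRRRR]  L=[-1,-1/2,-1/4,-1/8,-1/16,-1/32,-1/64,-3/256]  R=[-47/4096,-23/2048,-11/1024,-5/512,-1/128,0]  => -95/8192
val_15 [RBBBBBBBRBRRRRR]  L=[-1,-1/2,-1/4,-1/8,-1/16,-1/32,-1/64,-3/256]  R=[-95/8192,-47/4096,-23/2048,-11/1024,-5/512,-1/128,0]  => -191/16384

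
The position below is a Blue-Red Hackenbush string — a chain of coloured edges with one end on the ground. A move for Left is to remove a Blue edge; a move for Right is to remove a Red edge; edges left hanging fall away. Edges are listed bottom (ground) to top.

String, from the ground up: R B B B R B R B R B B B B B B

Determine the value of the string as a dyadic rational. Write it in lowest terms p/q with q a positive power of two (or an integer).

-2689/16384

step 1: add R to get R; options L={ (no moves) } R={ 0 } → -1
step 2: add B to get RB; options L={ -1 } R={ 0 } → -1/2
step 3: add B to get RBB; options L={ -1; -1/2 } R={ 0 } → -1/4
step 4: add B to get RBBB; options L={ -1; -1/2; -1/4 } R={ 0 } → -1/8
step 5: add R to get RBBBR; options L={ -1; -1/2; -1/4 } R={ -1/8; 0 } → -3/16
step 6: add B to get RBBBRB; options L={ -1; -1/2; -1/4; -3/16 } R={ -1/8; 0 } → -5/32
step 7: add R to get RBBBRBR; options L={ -1; -1/2; -1/4; -3/16 } R={ -5/32; -1/8; 0 } → -11/64
step 8: add B to get RBBBRBRB; options L={ -1; -1/2; -1/4; -3/16; -11/64 } R={ -5/32; -1/8; 0 } → -21/128
step 9: add R to get RBBBRBRBR; options L={ -1; -1/2; -1/4; -3/16; -11/64 } R={ -21/128; -5/32; -1/8; 0 } → -43/256
step 10: add B to get RBBBRBRBRB; options L={ -1; -1/2; -1/4; -3/16; -11/64; -43/256 } R={ -21/128; -5/32; -1/8; 0 } → -85/512
step 11: add B to get RBBBRBRBRBB; options L={ -1; -1/2; -1/4; -3/16; -11/64; -43/256; -85/512 } R={ -21/128; -5/32; -1/8; 0 } → -169/1024
step 12: add B to get RBBBRBRBRBBB; options L={ -1; -1/2; -1/4; -3/16; -11/64; -43/256; -85/512; -169/1024 } R={ -21/128; -5/32; -1/8; 0 } → -337/2048
step 13: add B to get RBBBRBRBRBBBB; options L={ -1; -1/2; -1/4; -3/16; -11/64; -43/256; -85/512; -169/1024; -337/2048 } R={ -21/128; -5/32; -1/8; 0 } → -673/4096
step 14: add B to get RBBBRBRBRBBBBB; options L={ -1; -1/2; -1/4; -3/16; -11/64; -43/256; -85/512; -169/1024; -337/2048; -673/4096 } R={ -21/128; -5/32; -1/8; 0 } → -1345/8192
step 15: add B to get RBBBRBRBRBBBBBB; options L={ -1; -1/2; -1/4; -3/16; -11/64; -43/256; -85/512; -169/1024; -337/2048; -673/4096; -1345/8192 } R={ -21/128; -5/32; -1/8; 0 } → -2689/16384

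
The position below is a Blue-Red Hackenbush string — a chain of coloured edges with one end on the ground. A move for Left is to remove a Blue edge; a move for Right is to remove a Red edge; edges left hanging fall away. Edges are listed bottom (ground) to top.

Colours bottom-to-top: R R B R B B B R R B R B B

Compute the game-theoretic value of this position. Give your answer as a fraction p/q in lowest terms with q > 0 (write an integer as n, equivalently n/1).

-3177/2048

step 1: add R to get R; options L={  } R={ 0 } = -1
step 2: add R to get RR; options L={  } R={ -1, 0 } = -2
step 3: add B to get RRB; options L={ -2 } R={ -1, 0 } = -3/2
step 4: add R to get RRBR; options L={ -2 } R={ -3/2, -1, 0 } = -7/4
step 5: add B to get RRBRB; options L={ -2, -7/4 } R={ -3/2, -1, 0 } = -13/8
step 6: add B to get RRBRBB; options L={ -2, -7/4, -13/8 } R={ -3/2, -1, 0 } = -25/16
step 7: add B to get RRBRBBB; options L={ -2, -7/4, -13/8, -25/16 } R={ -3/2, -1, 0 } = -49/32
step 8: add R to get RRBRBBBR; options L={ -2, -7/4, -13/8, -25/16 } R={ -49/32, -3/2, -1, 0 } = -99/64
step 9: add R to get RRBRBBBRR; options L={ -2, -7/4, -13/8, -25/16 } R={ -99/64, -49/32, -3/2, -1, 0 } = -199/128
step 10: add B to get RRBRBBBRRB; options L={ -2, -7/4, -13/8, -25/16, -199/128 } R={ -99/64, -49/32, -3/2, -1, 0 } = -397/256
step 11: add R to get RRBRBBBRRBR; options L={ -2, -7/4, -13/8, -25/16, -199/128 } R={ -397/256, -99/64, -49/32, -3/2, -1, 0 } = -795/512
step 12: add B to get RRBRBBBRRBRB; options L={ -2, -7/4, -13/8, -25/16, -199/128, -795/512 } R={ -397/256, -99/64, -49/32, -3/2, -1, 0 } = -1589/1024
step 13: add B to get RRBRBBBRRBRBB; options L={ -2, -7/4, -13/8, -25/16, -199/128, -795/512, -1589/1024 } R={ -397/256, -99/64, -49/32, -3/2, -1, 0 } = -3177/2048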